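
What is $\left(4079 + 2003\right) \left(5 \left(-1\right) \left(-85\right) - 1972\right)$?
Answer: $-9408854$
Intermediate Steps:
$\left(4079 + 2003\right) \left(5 \left(-1\right) \left(-85\right) - 1972\right) = 6082 \left(\left(-5\right) \left(-85\right) - 1972\right) = 6082 \left(425 - 1972\right) = 6082 \left(-1547\right) = -9408854$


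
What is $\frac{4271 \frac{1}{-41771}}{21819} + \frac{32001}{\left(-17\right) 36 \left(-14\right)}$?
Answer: $\frac{462947955167}{123950597064} \approx 3.7349$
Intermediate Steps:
$\frac{4271 \frac{1}{-41771}}{21819} + \frac{32001}{\left(-17\right) 36 \left(-14\right)} = 4271 \left(- \frac{1}{41771}\right) \frac{1}{21819} + \frac{32001}{\left(-612\right) \left(-14\right)} = \left(- \frac{4271}{41771}\right) \frac{1}{21819} + \frac{32001}{8568} = - \frac{4271}{911401449} + 32001 \cdot \frac{1}{8568} = - \frac{4271}{911401449} + \frac{10667}{2856} = \frac{462947955167}{123950597064}$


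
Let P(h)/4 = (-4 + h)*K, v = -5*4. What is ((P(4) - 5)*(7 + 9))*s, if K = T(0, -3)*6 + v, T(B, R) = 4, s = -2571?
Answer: 205680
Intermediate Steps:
v = -20
K = 4 (K = 4*6 - 20 = 24 - 20 = 4)
P(h) = -64 + 16*h (P(h) = 4*((-4 + h)*4) = 4*(-16 + 4*h) = -64 + 16*h)
((P(4) - 5)*(7 + 9))*s = (((-64 + 16*4) - 5)*(7 + 9))*(-2571) = (((-64 + 64) - 5)*16)*(-2571) = ((0 - 5)*16)*(-2571) = -5*16*(-2571) = -80*(-2571) = 205680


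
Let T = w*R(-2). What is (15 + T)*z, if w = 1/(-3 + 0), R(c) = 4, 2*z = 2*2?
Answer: 82/3 ≈ 27.333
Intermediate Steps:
z = 2 (z = (2*2)/2 = (½)*4 = 2)
w = -⅓ (w = 1/(-3) = -⅓ ≈ -0.33333)
T = -4/3 (T = -⅓*4 = -4/3 ≈ -1.3333)
(15 + T)*z = (15 - 4/3)*2 = (41/3)*2 = 82/3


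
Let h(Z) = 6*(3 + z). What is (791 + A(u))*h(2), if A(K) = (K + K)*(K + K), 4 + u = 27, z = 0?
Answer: 52326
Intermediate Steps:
h(Z) = 18 (h(Z) = 6*(3 + 0) = 6*3 = 18)
u = 23 (u = -4 + 27 = 23)
A(K) = 4*K² (A(K) = (2*K)*(2*K) = 4*K²)
(791 + A(u))*h(2) = (791 + 4*23²)*18 = (791 + 4*529)*18 = (791 + 2116)*18 = 2907*18 = 52326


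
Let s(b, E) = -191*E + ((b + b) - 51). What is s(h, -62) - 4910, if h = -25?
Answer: 6831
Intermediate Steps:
s(b, E) = -51 - 191*E + 2*b (s(b, E) = -191*E + (2*b - 51) = -191*E + (-51 + 2*b) = -51 - 191*E + 2*b)
s(h, -62) - 4910 = (-51 - 191*(-62) + 2*(-25)) - 4910 = (-51 + 11842 - 50) - 4910 = 11741 - 4910 = 6831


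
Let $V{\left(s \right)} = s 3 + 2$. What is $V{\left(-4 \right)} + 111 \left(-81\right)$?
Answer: $-9001$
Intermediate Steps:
$V{\left(s \right)} = 2 + 3 s$ ($V{\left(s \right)} = 3 s + 2 = 2 + 3 s$)
$V{\left(-4 \right)} + 111 \left(-81\right) = \left(2 + 3 \left(-4\right)\right) + 111 \left(-81\right) = \left(2 - 12\right) - 8991 = -10 - 8991 = -9001$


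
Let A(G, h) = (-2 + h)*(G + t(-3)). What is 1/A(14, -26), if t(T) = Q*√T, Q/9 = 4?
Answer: I/(56*(-7*I + 18*√3)) ≈ -0.00012243 + 0.00054528*I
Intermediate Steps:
Q = 36 (Q = 9*4 = 36)
t(T) = 36*√T
A(G, h) = (-2 + h)*(G + 36*I*√3) (A(G, h) = (-2 + h)*(G + 36*√(-3)) = (-2 + h)*(G + 36*(I*√3)) = (-2 + h)*(G + 36*I*√3))
1/A(14, -26) = 1/(-2*14 + 14*(-26) - 72*I*√3 + 36*I*(-26)*√3) = 1/(-28 - 364 - 72*I*√3 - 936*I*√3) = 1/(-392 - 1008*I*√3)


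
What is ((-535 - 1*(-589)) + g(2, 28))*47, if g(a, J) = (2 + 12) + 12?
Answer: 3760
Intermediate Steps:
g(a, J) = 26 (g(a, J) = 14 + 12 = 26)
((-535 - 1*(-589)) + g(2, 28))*47 = ((-535 - 1*(-589)) + 26)*47 = ((-535 + 589) + 26)*47 = (54 + 26)*47 = 80*47 = 3760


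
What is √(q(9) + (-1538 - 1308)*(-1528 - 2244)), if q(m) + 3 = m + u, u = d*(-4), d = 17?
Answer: 5*√429402 ≈ 3276.4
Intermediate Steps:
u = -68 (u = 17*(-4) = -68)
q(m) = -71 + m (q(m) = -3 + (m - 68) = -3 + (-68 + m) = -71 + m)
√(q(9) + (-1538 - 1308)*(-1528 - 2244)) = √((-71 + 9) + (-1538 - 1308)*(-1528 - 2244)) = √(-62 - 2846*(-3772)) = √(-62 + 10735112) = √10735050 = 5*√429402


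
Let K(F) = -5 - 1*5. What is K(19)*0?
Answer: 0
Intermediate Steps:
K(F) = -10 (K(F) = -5 - 5 = -10)
K(19)*0 = -10*0 = 0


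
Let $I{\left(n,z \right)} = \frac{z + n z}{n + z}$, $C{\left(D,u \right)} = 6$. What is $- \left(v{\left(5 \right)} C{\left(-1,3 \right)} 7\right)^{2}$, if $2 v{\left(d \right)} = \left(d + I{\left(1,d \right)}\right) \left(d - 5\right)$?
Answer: $0$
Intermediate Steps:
$I{\left(n,z \right)} = \frac{z + n z}{n + z}$
$v{\left(d \right)} = \frac{\left(-5 + d\right) \left(d + \frac{2 d}{1 + d}\right)}{2}$ ($v{\left(d \right)} = \frac{\left(d + \frac{d \left(1 + 1\right)}{1 + d}\right) \left(d - 5\right)}{2} = \frac{\left(d + d \frac{1}{1 + d} 2\right) \left(-5 + d\right)}{2} = \frac{\left(d + \frac{2 d}{1 + d}\right) \left(-5 + d\right)}{2} = \frac{\left(-5 + d\right) \left(d + \frac{2 d}{1 + d}\right)}{2}$)
$- \left(v{\left(5 \right)} C{\left(-1,3 \right)} 7\right)^{2} = - \left(\frac{1}{2} \cdot 5 \frac{1}{1 + 5} \left(-15 + 5^{2} - 10\right) 6 \cdot 7\right)^{2} = - \left(\frac{1}{2} \cdot 5 \cdot \frac{1}{6} \left(-15 + 25 - 10\right) 42\right)^{2} = - \left(\frac{1}{2} \cdot 5 \cdot \frac{1}{6} \cdot 0 \cdot 42\right)^{2} = - \left(0 \cdot 42\right)^{2} = - 0^{2} = \left(-1\right) 0 = 0$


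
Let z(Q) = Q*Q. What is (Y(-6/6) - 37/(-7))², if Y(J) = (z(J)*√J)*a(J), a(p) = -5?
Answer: 144/49 - 370*I/7 ≈ 2.9388 - 52.857*I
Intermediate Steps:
z(Q) = Q²
Y(J) = -5*J^(5/2) (Y(J) = (J²*√J)*(-5) = J^(5/2)*(-5) = -5*J^(5/2))
(Y(-6/6) - 37/(-7))² = (-5*I - 37/(-7))² = (-5*I - 37*(-⅐))² = (-5*I + 37/7)² = (37/7 - 5*I)²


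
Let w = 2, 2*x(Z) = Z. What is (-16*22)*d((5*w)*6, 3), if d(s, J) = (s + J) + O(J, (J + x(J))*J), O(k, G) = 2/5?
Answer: -111584/5 ≈ -22317.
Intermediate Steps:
x(Z) = Z/2
O(k, G) = 2/5 (O(k, G) = 2*(1/5) = 2/5)
d(s, J) = 2/5 + J + s (d(s, J) = (s + J) + 2/5 = (J + s) + 2/5 = 2/5 + J + s)
(-16*22)*d((5*w)*6, 3) = (-16*22)*(2/5 + 3 + (5*2)*6) = -352*(2/5 + 3 + 10*6) = -352*(2/5 + 3 + 60) = -352*317/5 = -111584/5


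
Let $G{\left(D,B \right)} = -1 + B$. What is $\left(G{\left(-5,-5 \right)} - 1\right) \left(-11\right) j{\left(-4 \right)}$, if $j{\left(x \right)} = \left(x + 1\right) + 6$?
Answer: $231$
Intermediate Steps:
$j{\left(x \right)} = 7 + x$ ($j{\left(x \right)} = \left(1 + x\right) + 6 = 7 + x$)
$\left(G{\left(-5,-5 \right)} - 1\right) \left(-11\right) j{\left(-4 \right)} = \left(\left(-1 - 5\right) - 1\right) \left(-11\right) \left(7 - 4\right) = \left(-6 - 1\right) \left(-11\right) 3 = \left(-7\right) \left(-11\right) 3 = 77 \cdot 3 = 231$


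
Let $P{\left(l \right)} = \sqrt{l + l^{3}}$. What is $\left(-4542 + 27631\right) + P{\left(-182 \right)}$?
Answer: $23089 + 25 i \sqrt{9646} \approx 23089.0 + 2455.4 i$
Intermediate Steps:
$\left(-4542 + 27631\right) + P{\left(-182 \right)} = \left(-4542 + 27631\right) + \sqrt{-182 + \left(-182\right)^{3}} = 23089 + \sqrt{-182 - 6028568} = 23089 + \sqrt{-6028750} = 23089 + 25 i \sqrt{9646}$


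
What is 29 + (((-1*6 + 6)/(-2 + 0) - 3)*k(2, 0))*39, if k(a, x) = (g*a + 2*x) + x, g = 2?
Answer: -439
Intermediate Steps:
k(a, x) = 2*a + 3*x (k(a, x) = (2*a + 2*x) + x = 2*a + 3*x)
29 + (((-1*6 + 6)/(-2 + 0) - 3)*k(2, 0))*39 = 29 + (((-1*6 + 6)/(-2 + 0) - 3)*(2*2 + 3*0))*39 = 29 + (((-6 + 6)/(-2) - 3)*(4 + 0))*39 = 29 + ((0*(-½) - 3)*4)*39 = 29 + ((0 - 3)*4)*39 = 29 - 3*4*39 = 29 - 12*39 = 29 - 468 = -439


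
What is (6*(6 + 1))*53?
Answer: 2226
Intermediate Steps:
(6*(6 + 1))*53 = (6*7)*53 = 42*53 = 2226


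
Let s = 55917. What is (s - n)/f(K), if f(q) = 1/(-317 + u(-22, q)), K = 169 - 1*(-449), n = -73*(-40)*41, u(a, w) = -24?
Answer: 21756823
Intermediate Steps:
n = 119720 (n = 2920*41 = 119720)
K = 618 (K = 169 + 449 = 618)
f(q) = -1/341 (f(q) = 1/(-317 - 24) = 1/(-341) = -1/341)
(s - n)/f(K) = (55917 - 1*119720)/(-1/341) = (55917 - 119720)*(-341) = -63803*(-341) = 21756823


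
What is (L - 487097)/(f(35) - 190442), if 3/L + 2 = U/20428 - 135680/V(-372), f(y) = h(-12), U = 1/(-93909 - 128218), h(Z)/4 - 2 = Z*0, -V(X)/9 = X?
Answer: 78671877396122384113/30757319651444528634 ≈ 2.5578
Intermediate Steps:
V(X) = -9*X
h(Z) = 8 (h(Z) = 8 + 4*(Z*0) = 8 + 4*0 = 8 + 0 = 8)
U = -1/222127 (U = 1/(-222127) = -1/222127 ≈ -4.5019e-6)
f(y) = 8
L = -11393939603916/161511703012301 (L = 3/(-2 + (-1/222127/20428 - 135680/((-9*(-372))))) = 3/(-2 + (-1/222127*1/20428 - 135680/3348)) = 3/(-2 + (-1/4537610356 - 135680*1/3348)) = 3/(-2 + (-1/4537610356 - 33920/837)) = 3/(-2 - 153915743276357/3797979867972) = 3/(-161511703012301/3797979867972) = 3*(-3797979867972/161511703012301) = -11393939603916/161511703012301 ≈ -0.070546)
(L - 487097)/(f(35) - 190442) = (-11393939603916/161511703012301 - 487097)/(8 - 190442) = -78671877396122384113/161511703012301/(-190434) = -78671877396122384113/161511703012301*(-1/190434) = 78671877396122384113/30757319651444528634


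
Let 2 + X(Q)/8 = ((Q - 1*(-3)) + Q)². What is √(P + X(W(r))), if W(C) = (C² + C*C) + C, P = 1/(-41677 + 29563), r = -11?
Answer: 5*√1128195845710/4038 ≈ 1315.2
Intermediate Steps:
P = -1/12114 (P = 1/(-12114) = -1/12114 ≈ -8.2549e-5)
W(C) = C + 2*C² (W(C) = (C² + C²) + C = 2*C² + C = C + 2*C²)
X(Q) = -16 + 8*(3 + 2*Q)² (X(Q) = -16 + 8*((Q - 1*(-3)) + Q)² = -16 + 8*((Q + 3) + Q)² = -16 + 8*((3 + Q) + Q)² = -16 + 8*(3 + 2*Q)²)
√(P + X(W(r))) = √(-1/12114 + (-16 + 8*(3 + 2*(-11*(1 + 2*(-11))))²)) = √(-1/12114 + (-16 + 8*(3 + 2*(-11*(1 - 22)))²)) = √(-1/12114 + (-16 + 8*(3 + 2*(-11*(-21)))²)) = √(-1/12114 + (-16 + 8*(3 + 2*231)²)) = √(-1/12114 + (-16 + 8*(3 + 462)²)) = √(-1/12114 + (-16 + 8*465²)) = √(-1/12114 + (-16 + 8*216225)) = √(-1/12114 + (-16 + 1729800)) = √(-1/12114 + 1729784) = √(20954603375/12114) = 5*√1128195845710/4038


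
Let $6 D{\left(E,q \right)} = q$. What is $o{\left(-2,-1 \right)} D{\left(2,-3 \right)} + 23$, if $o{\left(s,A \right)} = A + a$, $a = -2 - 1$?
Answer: $25$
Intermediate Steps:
$a = -3$
$o{\left(s,A \right)} = -3 + A$ ($o{\left(s,A \right)} = A - 3 = -3 + A$)
$D{\left(E,q \right)} = \frac{q}{6}$
$o{\left(-2,-1 \right)} D{\left(2,-3 \right)} + 23 = \left(-3 - 1\right) \frac{1}{6} \left(-3\right) + 23 = \left(-4\right) \left(- \frac{1}{2}\right) + 23 = 2 + 23 = 25$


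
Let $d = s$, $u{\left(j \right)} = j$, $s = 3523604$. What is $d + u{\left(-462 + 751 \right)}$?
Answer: $3523893$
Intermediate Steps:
$d = 3523604$
$d + u{\left(-462 + 751 \right)} = 3523604 + \left(-462 + 751\right) = 3523604 + 289 = 3523893$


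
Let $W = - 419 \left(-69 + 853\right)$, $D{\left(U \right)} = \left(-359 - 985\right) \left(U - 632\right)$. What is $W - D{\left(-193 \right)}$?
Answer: $-1437296$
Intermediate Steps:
$D{\left(U \right)} = 849408 - 1344 U$ ($D{\left(U \right)} = - 1344 \left(-632 + U\right) = 849408 - 1344 U$)
$W = -328496$ ($W = \left(-419\right) 784 = -328496$)
$W - D{\left(-193 \right)} = -328496 - \left(849408 - -259392\right) = -328496 - \left(849408 + 259392\right) = -328496 - 1108800 = -1437296$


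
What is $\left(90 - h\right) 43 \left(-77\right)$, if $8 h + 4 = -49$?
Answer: $- \frac{2559403}{8} \approx -3.1993 \cdot 10^{5}$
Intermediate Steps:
$h = - \frac{53}{8}$ ($h = - \frac{1}{2} + \frac{1}{8} \left(-49\right) = - \frac{1}{2} - \frac{49}{8} = - \frac{53}{8} \approx -6.625$)
$\left(90 - h\right) 43 \left(-77\right) = \left(90 - - \frac{53}{8}\right) 43 \left(-77\right) = \left(90 + \frac{53}{8}\right) 43 \left(-77\right) = \frac{773}{8} \cdot 43 \left(-77\right) = \frac{33239}{8} \left(-77\right) = - \frac{2559403}{8}$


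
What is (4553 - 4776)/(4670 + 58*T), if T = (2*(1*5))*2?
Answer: -223/5830 ≈ -0.038250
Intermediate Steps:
T = 20 (T = (2*5)*2 = 10*2 = 20)
(4553 - 4776)/(4670 + 58*T) = (4553 - 4776)/(4670 + 58*20) = -223/(4670 + 1160) = -223/5830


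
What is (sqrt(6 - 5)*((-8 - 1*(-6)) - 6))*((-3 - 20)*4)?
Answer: 736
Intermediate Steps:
(sqrt(6 - 5)*((-8 - 1*(-6)) - 6))*((-3 - 20)*4) = (sqrt(1)*((-8 + 6) - 6))*(-23*4) = (1*(-2 - 6))*(-92) = (1*(-8))*(-92) = -8*(-92) = 736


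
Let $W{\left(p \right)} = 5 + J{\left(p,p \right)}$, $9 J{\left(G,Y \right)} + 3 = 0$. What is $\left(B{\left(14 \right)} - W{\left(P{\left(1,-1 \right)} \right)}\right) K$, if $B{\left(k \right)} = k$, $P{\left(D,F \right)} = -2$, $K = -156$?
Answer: $-1456$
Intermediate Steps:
$J{\left(G,Y \right)} = - \frac{1}{3}$ ($J{\left(G,Y \right)} = - \frac{1}{3} + \frac{1}{9} \cdot 0 = - \frac{1}{3} + 0 = - \frac{1}{3}$)
$W{\left(p \right)} = \frac{14}{3}$ ($W{\left(p \right)} = 5 - \frac{1}{3} = \frac{14}{3}$)
$\left(B{\left(14 \right)} - W{\left(P{\left(1,-1 \right)} \right)}\right) K = \left(14 - \frac{14}{3}\right) \left(-156\right) = \frac{28}{3} \left(-156\right) = -1456$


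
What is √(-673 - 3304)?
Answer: I*√3977 ≈ 63.063*I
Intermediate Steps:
√(-673 - 3304) = √(-3977) = I*√3977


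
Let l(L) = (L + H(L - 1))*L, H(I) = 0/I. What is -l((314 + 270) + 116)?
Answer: -490000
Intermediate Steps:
H(I) = 0
l(L) = L**2 (l(L) = (L + 0)*L = L*L = L**2)
-l((314 + 270) + 116) = -((314 + 270) + 116)**2 = -(584 + 116)**2 = -1*700**2 = -1*490000 = -490000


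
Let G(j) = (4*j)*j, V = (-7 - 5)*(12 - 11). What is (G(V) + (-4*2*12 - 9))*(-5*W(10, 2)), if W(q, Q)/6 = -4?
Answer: 56520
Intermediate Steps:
W(q, Q) = -24 (W(q, Q) = 6*(-4) = -24)
V = -12 (V = -12*1 = -12)
G(j) = 4*j**2
(G(V) + (-4*2*12 - 9))*(-5*W(10, 2)) = (4*(-12)**2 + (-4*2*12 - 9))*(-5*(-24)) = (4*144 + (-8*12 - 9))*120 = (576 + (-96 - 9))*120 = (576 - 105)*120 = 471*120 = 56520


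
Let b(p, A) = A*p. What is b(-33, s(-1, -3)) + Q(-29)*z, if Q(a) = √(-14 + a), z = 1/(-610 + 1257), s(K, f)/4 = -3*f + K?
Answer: -1056 + I*√43/647 ≈ -1056.0 + 0.010135*I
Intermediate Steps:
s(K, f) = -12*f + 4*K (s(K, f) = 4*(-3*f + K) = 4*(K - 3*f) = -12*f + 4*K)
z = 1/647 ≈ 0.0015456
b(-33, s(-1, -3)) + Q(-29)*z = (-12*(-3) + 4*(-1))*(-33) + √(-14 - 29)*(1/647) = (36 - 4)*(-33) + √(-43)*(1/647) = 32*(-33) + (I*√43)*(1/647) = -1056 + I*√43/647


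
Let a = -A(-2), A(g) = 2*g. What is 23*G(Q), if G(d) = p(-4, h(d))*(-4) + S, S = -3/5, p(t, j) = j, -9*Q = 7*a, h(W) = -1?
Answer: 391/5 ≈ 78.200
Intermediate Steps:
a = 4 (a = -2*(-2) = -1*(-4) = 4)
Q = -28/9 (Q = -7*4/9 = -⅑*28 = -28/9 ≈ -3.1111)
S = -⅗ (S = -3*⅕ = -⅗ ≈ -0.60000)
G(d) = 17/5 (G(d) = -1*(-4) - ⅗ = 4 - ⅗ = 17/5)
23*G(Q) = 23*(17/5) = 391/5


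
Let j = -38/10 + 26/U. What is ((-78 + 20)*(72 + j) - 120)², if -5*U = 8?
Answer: 981631561/100 ≈ 9.8163e+6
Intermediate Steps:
U = -8/5 (U = -⅕*8 = -8/5 ≈ -1.6000)
j = -401/20 (j = -38/10 + 26/(-8/5) = -38*⅒ + 26*(-5/8) = -19/5 - 65/4 = -401/20 ≈ -20.050)
((-78 + 20)*(72 + j) - 120)² = ((-78 + 20)*(72 - 401/20) - 120)² = (-58*1039/20 - 120)² = (-30131/10 - 120)² = (-31331/10)² = 981631561/100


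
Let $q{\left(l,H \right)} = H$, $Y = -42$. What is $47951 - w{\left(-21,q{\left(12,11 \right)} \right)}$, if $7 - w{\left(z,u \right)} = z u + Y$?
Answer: $47671$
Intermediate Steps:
$w{\left(z,u \right)} = 49 - u z$ ($w{\left(z,u \right)} = 7 - \left(z u - 42\right) = 7 - \left(u z - 42\right) = 7 - \left(-42 + u z\right) = 49 - u z$)
$47951 - w{\left(-21,q{\left(12,11 \right)} \right)} = 47951 - \left(49 - 11 \left(-21\right)\right) = 47951 - \left(49 + 231\right) = 47951 - 280 = 47671$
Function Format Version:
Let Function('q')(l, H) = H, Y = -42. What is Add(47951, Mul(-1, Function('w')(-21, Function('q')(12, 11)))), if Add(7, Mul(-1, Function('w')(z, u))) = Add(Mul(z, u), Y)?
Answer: 47671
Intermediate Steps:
Function('w')(z, u) = Add(49, Mul(-1, u, z)) (Function('w')(z, u) = Add(7, Mul(-1, Add(Mul(z, u), -42))) = Add(7, Mul(-1, Add(Mul(u, z), -42))) = Add(7, Mul(-1, Add(-42, Mul(u, z)))) = Add(7, Add(42, Mul(-1, u, z))) = Add(49, Mul(-1, u, z)))
Add(47951, Mul(-1, Function('w')(-21, Function('q')(12, 11)))) = Add(47951, Mul(-1, Add(49, Mul(-1, 11, -21)))) = Add(47951, Mul(-1, Add(49, 231))) = Add(47951, Mul(-1, 280)) = Add(47951, -280) = 47671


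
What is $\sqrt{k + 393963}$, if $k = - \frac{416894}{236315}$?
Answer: $\frac{\sqrt{22000678239513065}}{236315} \approx 627.66$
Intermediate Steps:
$k = - \frac{416894}{236315}$ ($k = \left(-416894\right) \frac{1}{236315} = - \frac{416894}{236315} \approx -1.7641$)
$\sqrt{k + 393963} = \sqrt{- \frac{416894}{236315} + 393963} = \sqrt{\frac{93098949451}{236315}} = \frac{\sqrt{22000678239513065}}{236315}$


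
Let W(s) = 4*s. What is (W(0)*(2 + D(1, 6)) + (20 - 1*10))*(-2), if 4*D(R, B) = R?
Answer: -20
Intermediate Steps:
D(R, B) = R/4
(W(0)*(2 + D(1, 6)) + (20 - 1*10))*(-2) = ((4*0)*(2 + (1/4)*1) + (20 - 1*10))*(-2) = (0*(2 + 1/4) + (20 - 10))*(-2) = (0*(9/4) + 10)*(-2) = (0 + 10)*(-2) = 10*(-2) = -20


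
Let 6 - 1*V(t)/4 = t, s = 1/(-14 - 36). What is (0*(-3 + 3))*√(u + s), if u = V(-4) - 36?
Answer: 0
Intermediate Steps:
s = -1/50 (s = 1/(-50) = -1/50 ≈ -0.020000)
V(t) = 24 - 4*t
u = 4 (u = (24 - 4*(-4)) - 36 = (24 + 16) - 36 = 40 - 36 = 4)
(0*(-3 + 3))*√(u + s) = (0*(-3 + 3))*√(4 - 1/50) = (0*0)*√(199/50) = 0*(√398/10) = 0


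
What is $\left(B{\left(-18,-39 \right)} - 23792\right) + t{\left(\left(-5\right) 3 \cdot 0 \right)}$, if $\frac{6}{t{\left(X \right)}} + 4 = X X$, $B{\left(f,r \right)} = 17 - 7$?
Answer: $- \frac{47567}{2} \approx -23784.0$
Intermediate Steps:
$B{\left(f,r \right)} = 10$
$t{\left(X \right)} = \frac{6}{-4 + X^{2}}$ ($t{\left(X \right)} = \frac{6}{-4 + X X} = \frac{6}{-4 + X^{2}}$)
$\left(B{\left(-18,-39 \right)} - 23792\right) + t{\left(\left(-5\right) 3 \cdot 0 \right)} = \left(10 - 23792\right) + \frac{6}{-4 + \left(\left(-5\right) 3 \cdot 0\right)^{2}} = -23782 + \frac{6}{-4 + \left(\left(-15\right) 0\right)^{2}} = -23782 + \frac{6}{-4 + 0^{2}} = -23782 + \frac{6}{-4 + 0} = -23782 + \frac{6}{-4} = -23782 + 6 \left(- \frac{1}{4}\right) = -23782 - \frac{3}{2} = - \frac{47567}{2}$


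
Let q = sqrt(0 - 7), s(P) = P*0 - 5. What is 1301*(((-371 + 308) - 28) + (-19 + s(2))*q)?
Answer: -118391 - 31224*I*sqrt(7) ≈ -1.1839e+5 - 82611.0*I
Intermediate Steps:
s(P) = -5 (s(P) = 0 - 5 = -5)
q = I*sqrt(7) (q = sqrt(-7) = I*sqrt(7) ≈ 2.6458*I)
1301*(((-371 + 308) - 28) + (-19 + s(2))*q) = 1301*(((-371 + 308) - 28) + (-19 - 5)*(I*sqrt(7))) = 1301*((-63 - 28) - 24*I*sqrt(7)) = 1301*(-91 - 24*I*sqrt(7)) = -118391 - 31224*I*sqrt(7)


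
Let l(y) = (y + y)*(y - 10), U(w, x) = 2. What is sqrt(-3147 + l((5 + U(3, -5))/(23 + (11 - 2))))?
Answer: I*sqrt(3226910)/32 ≈ 56.136*I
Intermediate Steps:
l(y) = 2*y*(-10 + y) (l(y) = (2*y)*(-10 + y) = 2*y*(-10 + y))
sqrt(-3147 + l((5 + U(3, -5))/(23 + (11 - 2)))) = sqrt(-3147 + 2*((5 + 2)/(23 + (11 - 2)))*(-10 + (5 + 2)/(23 + (11 - 2)))) = sqrt(-3147 + 2*(7/(23 + 9))*(-10 + 7/(23 + 9))) = sqrt(-3147 + 2*(7/32)*(-10 + 7/32)) = sqrt(-3147 + 2*(7/32)*(-313/32)) = sqrt(-3147 - 2191/512) = sqrt(-1613455/512) = I*sqrt(3226910)/32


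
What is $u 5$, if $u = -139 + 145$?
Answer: $30$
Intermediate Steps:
$u = 6$
$u 5 = 6 \cdot 5 = 30$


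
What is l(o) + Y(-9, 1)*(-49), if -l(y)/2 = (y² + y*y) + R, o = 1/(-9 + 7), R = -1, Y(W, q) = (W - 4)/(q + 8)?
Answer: 646/9 ≈ 71.778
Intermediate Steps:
Y(W, q) = (-4 + W)/(8 + q)
o = -½ (o = 1/(-2) = -½ ≈ -0.50000)
l(y) = 2 - 4*y² (l(y) = -2*((y² + y*y) - 1) = -2*((y² + y²) - 1) = -2*(2*y² - 1) = -2*(-1 + 2*y²) = 2 - 4*y²)
l(o) + Y(-9, 1)*(-49) = (2 - 4*(-½)²) + ((-4 - 9)/(8 + 1))*(-49) = (2 - 4*¼) + (-13/9)*(-49) = (2 - 1) + ((⅑)*(-13))*(-49) = 1 - 13/9*(-49) = 1 + 637/9 = 646/9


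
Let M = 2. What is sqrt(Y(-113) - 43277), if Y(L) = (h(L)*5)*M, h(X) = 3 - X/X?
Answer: I*sqrt(43257) ≈ 207.98*I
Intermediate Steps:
h(X) = 2 (h(X) = 3 - 1*1 = 3 - 1 = 2)
Y(L) = 20 (Y(L) = (2*5)*2 = 10*2 = 20)
sqrt(Y(-113) - 43277) = sqrt(20 - 43277) = sqrt(-43257) = I*sqrt(43257)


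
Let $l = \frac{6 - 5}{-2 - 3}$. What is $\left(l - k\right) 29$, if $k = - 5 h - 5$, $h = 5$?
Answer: $\frac{4321}{5} \approx 864.2$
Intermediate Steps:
$k = -30$ ($k = \left(-5\right) 5 - 5 = -25 - 5 = -30$)
$l = - \frac{1}{5}$ ($l = 1 \frac{1}{-5} = 1 \left(- \frac{1}{5}\right) = - \frac{1}{5} \approx -0.2$)
$\left(l - k\right) 29 = \left(- \frac{1}{5} - -30\right) 29 = \left(- \frac{1}{5} + 30\right) 29 = \frac{149}{5} \cdot 29 = \frac{4321}{5}$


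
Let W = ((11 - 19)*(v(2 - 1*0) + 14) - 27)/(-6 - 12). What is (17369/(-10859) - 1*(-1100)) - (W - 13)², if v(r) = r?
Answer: 3796749025/3518316 ≈ 1079.1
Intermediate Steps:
W = 155/18 (W = ((11 - 19)*((2 - 1*0) + 14) - 27)/(-6 - 12) = (-8*((2 + 0) + 14) - 27)/(-18) = (-8*(2 + 14) - 27)*(-1/18) = (-8*16 - 27)*(-1/18) = (-128 - 27)*(-1/18) = -155*(-1/18) = 155/18 ≈ 8.6111)
(17369/(-10859) - 1*(-1100)) - (W - 13)² = (17369/(-10859) - 1*(-1100)) - (155/18 - 13)² = (17369*(-1/10859) + 1100) - (-79/18)² = (-17369/10859 + 1100) - 1*6241/324 = 11927531/10859 - 6241/324 = 3796749025/3518316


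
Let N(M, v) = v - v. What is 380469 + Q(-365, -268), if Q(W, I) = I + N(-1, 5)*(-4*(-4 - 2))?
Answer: 380201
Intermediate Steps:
N(M, v) = 0
Q(W, I) = I (Q(W, I) = I + 0*(-4*(-4 - 2)) = I + 0*(-4*(-6)) = I + 0*24 = I + 0 = I)
380469 + Q(-365, -268) = 380469 - 268 = 380201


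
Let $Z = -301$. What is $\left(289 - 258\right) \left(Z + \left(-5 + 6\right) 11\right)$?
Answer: $-8990$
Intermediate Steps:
$\left(289 - 258\right) \left(Z + \left(-5 + 6\right) 11\right) = \left(289 - 258\right) \left(-301 + \left(-5 + 6\right) 11\right) = 31 \left(-301 + 1 \cdot 11\right) = 31 \left(-301 + 11\right) = 31 \left(-290\right) = -8990$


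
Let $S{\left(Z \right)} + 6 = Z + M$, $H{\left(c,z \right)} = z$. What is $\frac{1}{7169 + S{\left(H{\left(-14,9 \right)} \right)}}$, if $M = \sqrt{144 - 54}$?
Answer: $\frac{3586}{25718747} - \frac{3 \sqrt{10}}{51437494} \approx 0.00013925$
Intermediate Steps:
$M = 3 \sqrt{10}$ ($M = \sqrt{90} = 3 \sqrt{10} \approx 9.4868$)
$S{\left(Z \right)} = -6 + Z + 3 \sqrt{10}$ ($S{\left(Z \right)} = -6 + \left(Z + 3 \sqrt{10}\right) = -6 + Z + 3 \sqrt{10}$)
$\frac{1}{7169 + S{\left(H{\left(-14,9 \right)} \right)}} = \frac{1}{7169 + \left(-6 + 9 + 3 \sqrt{10}\right)} = \frac{1}{7169 + \left(3 + 3 \sqrt{10}\right)} = \frac{1}{7172 + 3 \sqrt{10}}$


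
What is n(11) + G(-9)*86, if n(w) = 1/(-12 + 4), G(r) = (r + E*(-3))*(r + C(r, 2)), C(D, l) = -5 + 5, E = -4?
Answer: -18577/8 ≈ -2322.1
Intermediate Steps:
C(D, l) = 0
G(r) = r*(12 + r) (G(r) = (r - 4*(-3))*(r + 0) = (r + 12)*r = (12 + r)*r = r*(12 + r))
n(w) = -1/8 (n(w) = 1/(-8) = -1/8)
n(11) + G(-9)*86 = -1/8 - 9*(12 - 9)*86 = -1/8 - 9*3*86 = -1/8 - 27*86 = -1/8 - 2322 = -18577/8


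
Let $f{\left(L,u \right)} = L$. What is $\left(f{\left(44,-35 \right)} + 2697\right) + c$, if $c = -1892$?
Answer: $849$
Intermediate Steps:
$\left(f{\left(44,-35 \right)} + 2697\right) + c = \left(44 + 2697\right) - 1892 = 2741 - 1892 = 849$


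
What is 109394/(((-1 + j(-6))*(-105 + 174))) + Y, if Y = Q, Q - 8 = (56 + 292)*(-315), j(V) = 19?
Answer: -68014355/621 ≈ -1.0952e+5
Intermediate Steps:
Q = -109612 (Q = 8 + (56 + 292)*(-315) = 8 + 348*(-315) = 8 - 109620 = -109612)
Y = -109612
109394/(((-1 + j(-6))*(-105 + 174))) + Y = 109394/(((-1 + 19)*(-105 + 174))) - 109612 = 109394/((18*69)) - 109612 = 109394/1242 - 109612 = 109394*(1/1242) - 109612 = 54697/621 - 109612 = -68014355/621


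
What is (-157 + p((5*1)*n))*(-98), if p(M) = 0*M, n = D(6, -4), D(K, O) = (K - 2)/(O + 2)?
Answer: 15386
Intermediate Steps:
D(K, O) = (-2 + K)/(2 + O)
n = -2 (n = (-2 + 6)/(2 - 4) = 4/(-2) = -½*4 = -2)
p(M) = 0
(-157 + p((5*1)*n))*(-98) = (-157 + 0)*(-98) = -157*(-98) = 15386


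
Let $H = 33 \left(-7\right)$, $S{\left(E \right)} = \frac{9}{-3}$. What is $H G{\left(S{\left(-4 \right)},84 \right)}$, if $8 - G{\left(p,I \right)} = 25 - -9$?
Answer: $6006$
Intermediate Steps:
$S{\left(E \right)} = -3$ ($S{\left(E \right)} = 9 \left(- \frac{1}{3}\right) = -3$)
$G{\left(p,I \right)} = -26$ ($G{\left(p,I \right)} = 8 - \left(25 - -9\right) = 8 - \left(25 + 9\right) = 8 - 34 = -26$)
$H = -231$
$H G{\left(S{\left(-4 \right)},84 \right)} = \left(-231\right) \left(-26\right) = 6006$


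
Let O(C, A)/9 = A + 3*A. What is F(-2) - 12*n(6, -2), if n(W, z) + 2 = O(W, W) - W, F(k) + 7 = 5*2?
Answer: -2493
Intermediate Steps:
O(C, A) = 36*A (O(C, A) = 9*(A + 3*A) = 9*(4*A) = 36*A)
F(k) = 3 (F(k) = -7 + 5*2 = -7 + 10 = 3)
n(W, z) = -2 + 35*W (n(W, z) = -2 + (36*W - W) = -2 + 35*W)
F(-2) - 12*n(6, -2) = 3 - 12*(-2 + 35*6) = 3 - 12*(-2 + 210) = 3 - 12*208 = 3 - 2496 = -2493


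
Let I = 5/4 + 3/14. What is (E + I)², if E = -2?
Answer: 225/784 ≈ 0.28699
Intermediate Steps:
I = 41/28 (I = 5*(¼) + 3*(1/14) = 5/4 + 3/14 = 41/28 ≈ 1.4643)
(E + I)² = (-2 + 41/28)² = (-15/28)² = 225/784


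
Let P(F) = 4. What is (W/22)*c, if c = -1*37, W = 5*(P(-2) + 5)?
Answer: -1665/22 ≈ -75.682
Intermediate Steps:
W = 45 (W = 5*(4 + 5) = 5*9 = 45)
c = -37
(W/22)*c = (45/22)*(-37) = -1665/22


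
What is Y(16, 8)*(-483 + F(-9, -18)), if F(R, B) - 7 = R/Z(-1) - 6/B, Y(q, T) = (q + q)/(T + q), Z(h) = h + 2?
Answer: -5816/9 ≈ -646.22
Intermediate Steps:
Z(h) = 2 + h
Y(q, T) = 2*q/(T + q) (Y(q, T) = (2*q)/(T + q) = 2*q/(T + q))
F(R, B) = 7 + R - 6/B (F(R, B) = 7 + (R/(2 - 1) - 6/B) = 7 + (R/1 - 6/B) = 7 + (R*1 - 6/B) = 7 + (R - 6/B) = 7 + R - 6/B)
Y(16, 8)*(-483 + F(-9, -18)) = (2*16/(8 + 16))*(-483 + (7 - 9 - 6/(-18))) = (2*16/24)*(-483 + (7 - 9 - 6*(-1/18))) = (2*16*(1/24))*(-483 + (7 - 9 + ⅓)) = 4*(-483 - 5/3)/3 = (4/3)*(-1454/3) = -5816/9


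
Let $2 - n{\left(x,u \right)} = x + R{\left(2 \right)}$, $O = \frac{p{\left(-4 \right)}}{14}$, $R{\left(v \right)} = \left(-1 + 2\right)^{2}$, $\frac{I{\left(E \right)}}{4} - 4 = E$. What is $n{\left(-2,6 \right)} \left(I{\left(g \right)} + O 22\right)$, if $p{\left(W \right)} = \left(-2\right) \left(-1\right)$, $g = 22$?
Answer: $\frac{2250}{7} \approx 321.43$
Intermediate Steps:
$I{\left(E \right)} = 16 + 4 E$
$p{\left(W \right)} = 2$
$R{\left(v \right)} = 1$ ($R{\left(v \right)} = 1^{2} = 1$)
$O = \frac{1}{7}$ ($O = \frac{2}{14} = 2 \cdot \frac{1}{14} = \frac{1}{7} \approx 0.14286$)
$n{\left(x,u \right)} = 1 - x$ ($n{\left(x,u \right)} = 2 - \left(x + 1\right) = 2 - \left(1 + x\right) = 1 - x$)
$n{\left(-2,6 \right)} \left(I{\left(g \right)} + O 22\right) = \left(1 - -2\right) \left(\left(16 + 4 \cdot 22\right) + \frac{1}{7} \cdot 22\right) = \left(1 + 2\right) \left(\left(16 + 88\right) + \frac{22}{7}\right) = 3 \left(104 + \frac{22}{7}\right) = 3 \cdot \frac{750}{7} = \frac{2250}{7}$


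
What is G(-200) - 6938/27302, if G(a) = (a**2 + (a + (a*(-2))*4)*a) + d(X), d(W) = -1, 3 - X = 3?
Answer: -3276257120/13651 ≈ -2.4000e+5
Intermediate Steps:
X = 0 (X = 3 - 1*3 = 3 - 3 = 0)
G(a) = -1 - 6*a**2 (G(a) = (a**2 + (a + (a*(-2))*4)*a) - 1 = (a**2 + (a - 2*a*4)*a) - 1 = (a**2 + (a - 8*a)*a) - 1 = (a**2 + (-7*a)*a) - 1 = (a**2 - 7*a**2) - 1 = -6*a**2 - 1 = -1 - 6*a**2)
G(-200) - 6938/27302 = (-1 - 6*(-200)**2) - 6938/27302 = (-1 - 6*40000) - 6938/27302 = (-1 - 240000) - 1*3469/13651 = -240001 - 3469/13651 = -3276257120/13651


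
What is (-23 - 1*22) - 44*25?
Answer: -1145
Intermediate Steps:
(-23 - 1*22) - 44*25 = (-23 - 22) - 1100 = -45 - 1100 = -1145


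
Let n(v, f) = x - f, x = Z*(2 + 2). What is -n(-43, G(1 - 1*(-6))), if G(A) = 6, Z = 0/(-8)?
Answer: 6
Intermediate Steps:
Z = 0 (Z = 0*(-⅛) = 0)
x = 0 (x = 0*(2 + 2) = 0*4 = 0)
n(v, f) = -f (n(v, f) = 0 - f = -f)
-n(-43, G(1 - 1*(-6))) = -(-1)*6 = -1*(-6) = 6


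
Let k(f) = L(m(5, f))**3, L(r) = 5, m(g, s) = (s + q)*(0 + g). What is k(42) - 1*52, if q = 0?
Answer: 73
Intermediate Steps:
m(g, s) = g*s (m(g, s) = (s + 0)*(0 + g) = s*g = g*s)
k(f) = 125 (k(f) = 5**3 = 125)
k(42) - 1*52 = 125 - 1*52 = 125 - 52 = 73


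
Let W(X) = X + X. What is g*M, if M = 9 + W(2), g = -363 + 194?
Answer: -2197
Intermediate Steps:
W(X) = 2*X
g = -169
M = 13 (M = 9 + 2*2 = 9 + 4 = 13)
g*M = -169*13 = -2197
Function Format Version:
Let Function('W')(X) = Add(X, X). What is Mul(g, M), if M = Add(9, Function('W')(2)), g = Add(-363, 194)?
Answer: -2197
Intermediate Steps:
Function('W')(X) = Mul(2, X)
g = -169
M = 13 (M = Add(9, Mul(2, 2)) = Add(9, 4) = 13)
Mul(g, M) = Mul(-169, 13) = -2197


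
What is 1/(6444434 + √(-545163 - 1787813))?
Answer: 3222217/20765365956666 - I*√145811/10382682978333 ≈ 1.5517e-7 - 3.6778e-11*I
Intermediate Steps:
1/(6444434 + √(-545163 - 1787813)) = 1/(6444434 + √(-2332976)) = 1/(6444434 + 4*I*√145811)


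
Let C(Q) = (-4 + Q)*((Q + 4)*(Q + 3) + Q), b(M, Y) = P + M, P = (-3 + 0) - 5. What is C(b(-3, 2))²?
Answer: 455625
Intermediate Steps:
P = -8 (P = -3 - 5 = -8)
b(M, Y) = -8 + M
C(Q) = (-4 + Q)*(Q + (3 + Q)*(4 + Q)) (C(Q) = (-4 + Q)*((4 + Q)*(3 + Q) + Q) = (-4 + Q)*((3 + Q)*(4 + Q) + Q) = (-4 + Q)*(Q + (3 + Q)*(4 + Q)))
C(b(-3, 2))² = (-48 + (-8 - 3)³ - 20*(-8 - 3) + 4*(-8 - 3)²)² = (-48 + (-11)³ - 20*(-11) + 4*(-11)²)² = (-48 - 1331 + 220 + 4*121)² = (-48 - 1331 + 220 + 484)² = (-675)² = 455625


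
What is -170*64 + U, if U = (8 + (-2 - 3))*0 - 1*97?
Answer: -10977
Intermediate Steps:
U = -97 (U = (8 - 5)*0 - 97 = 3*0 - 97 = 0 - 97 = -97)
-170*64 + U = -170*64 - 97 = -10880 - 97 = -10977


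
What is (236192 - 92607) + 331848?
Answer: 475433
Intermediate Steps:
(236192 - 92607) + 331848 = 143585 + 331848 = 475433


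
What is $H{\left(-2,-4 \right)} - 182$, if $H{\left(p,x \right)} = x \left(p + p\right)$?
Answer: $-166$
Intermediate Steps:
$H{\left(p,x \right)} = 2 p x$ ($H{\left(p,x \right)} = x 2 p = 2 p x$)
$H{\left(-2,-4 \right)} - 182 = 2 \left(-2\right) \left(-4\right) - 182 = 16 - 182 = -166$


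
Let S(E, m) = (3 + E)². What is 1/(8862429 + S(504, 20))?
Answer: 1/9119478 ≈ 1.0966e-7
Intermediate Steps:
1/(8862429 + S(504, 20)) = 1/(8862429 + (3 + 504)²) = 1/(8862429 + 507²) = 1/(8862429 + 257049) = 1/9119478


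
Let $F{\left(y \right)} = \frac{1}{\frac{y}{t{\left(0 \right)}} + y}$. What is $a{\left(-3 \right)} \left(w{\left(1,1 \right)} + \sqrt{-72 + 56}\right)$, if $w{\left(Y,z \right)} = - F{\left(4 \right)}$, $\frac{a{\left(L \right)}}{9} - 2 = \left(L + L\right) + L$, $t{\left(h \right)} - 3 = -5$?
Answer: $\frac{63}{2} - 252 i \approx 31.5 - 252.0 i$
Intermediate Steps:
$t{\left(h \right)} = -2$ ($t{\left(h \right)} = 3 - 5 = -2$)
$a{\left(L \right)} = 18 + 27 L$ ($a{\left(L \right)} = 18 + 9 \left(\left(L + L\right) + L\right) = 18 + 9 \left(2 L + L\right) = 18 + 9 \cdot 3 L = 18 + 27 L$)
$F{\left(y \right)} = \frac{2}{y}$ ($F{\left(y \right)} = \frac{1}{\frac{y}{-2} + y} = \frac{1}{y \left(- \frac{1}{2}\right) + y} = \frac{1}{- \frac{y}{2} + y} = \frac{1}{\frac{1}{2} y} = \frac{2}{y}$)
$w{\left(Y,z \right)} = - \frac{1}{2}$ ($w{\left(Y,z \right)} = - \frac{2}{4} = \left(-1\right) \frac{1}{2} = - \frac{1}{2}$)
$a{\left(-3 \right)} \left(w{\left(1,1 \right)} + \sqrt{-72 + 56}\right) = \left(18 + 27 \left(-3\right)\right) \left(- \frac{1}{2} + \sqrt{-72 + 56}\right) = \left(18 - 81\right) \left(- \frac{1}{2} + \sqrt{-16}\right) = - 63 \left(- \frac{1}{2} + 4 i\right) = \frac{63}{2} - 252 i$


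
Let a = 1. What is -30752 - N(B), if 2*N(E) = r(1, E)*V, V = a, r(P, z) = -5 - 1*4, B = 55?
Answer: -61495/2 ≈ -30748.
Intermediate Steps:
r(P, z) = -9 (r(P, z) = -5 - 4 = -9)
V = 1
N(E) = -9/2 (N(E) = (-9*1)/2 = (½)*(-9) = -9/2)
-30752 - N(B) = -30752 - 1*(-9/2) = -30752 + 9/2 = -61495/2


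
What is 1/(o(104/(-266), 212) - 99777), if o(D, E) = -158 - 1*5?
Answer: -1/99940 ≈ -1.0006e-5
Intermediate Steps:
o(D, E) = -163 (o(D, E) = -158 - 5 = -163)
1/(o(104/(-266), 212) - 99777) = 1/(-163 - 99777) = 1/(-99940) = -1/99940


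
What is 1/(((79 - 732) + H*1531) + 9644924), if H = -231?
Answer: 1/9290610 ≈ 1.0764e-7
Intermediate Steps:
1/(((79 - 732) + H*1531) + 9644924) = 1/(((79 - 732) - 231*1531) + 9644924) = 1/((-653 - 353661) + 9644924) = 1/(-354314 + 9644924) = 1/9290610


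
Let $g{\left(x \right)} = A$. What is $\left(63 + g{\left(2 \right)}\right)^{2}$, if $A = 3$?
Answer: $4356$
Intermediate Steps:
$g{\left(x \right)} = 3$
$\left(63 + g{\left(2 \right)}\right)^{2} = \left(63 + 3\right)^{2} = 66^{2} = 4356$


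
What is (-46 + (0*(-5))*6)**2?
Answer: 2116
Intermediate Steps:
(-46 + (0*(-5))*6)**2 = (-46 + 0*6)**2 = (-46 + 0)**2 = (-46)**2 = 2116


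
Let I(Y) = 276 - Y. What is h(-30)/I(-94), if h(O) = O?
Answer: -3/37 ≈ -0.081081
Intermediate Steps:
h(-30)/I(-94) = -30/(276 - 1*(-94)) = -30/(276 + 94) = -30/370 = -30*1/370 = -3/37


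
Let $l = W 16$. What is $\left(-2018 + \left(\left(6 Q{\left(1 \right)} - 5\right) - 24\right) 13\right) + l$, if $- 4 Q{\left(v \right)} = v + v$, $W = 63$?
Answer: $-1426$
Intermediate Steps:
$Q{\left(v \right)} = - \frac{v}{2}$ ($Q{\left(v \right)} = - \frac{v + v}{4} = - \frac{2 v}{4} = - \frac{v}{2}$)
$l = 1008$ ($l = 63 \cdot 16 = 1008$)
$\left(-2018 + \left(\left(6 Q{\left(1 \right)} - 5\right) - 24\right) 13\right) + l = \left(-2018 + \left(\left(6 \left(\left(- \frac{1}{2}\right) 1\right) - 5\right) - 24\right) 13\right) + 1008 = \left(-2018 + \left(\left(6 \left(- \frac{1}{2}\right) - 5\right) - 24\right) 13\right) + 1008 = \left(-2018 + \left(\left(-3 - 5\right) - 24\right) 13\right) + 1008 = \left(-2018 + \left(-8 - 24\right) 13\right) + 1008 = \left(-2018 - 416\right) + 1008 = -2434 + 1008 = -1426$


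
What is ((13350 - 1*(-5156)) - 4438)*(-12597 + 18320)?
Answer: 80511164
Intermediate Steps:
((13350 - 1*(-5156)) - 4438)*(-12597 + 18320) = ((13350 + 5156) - 4438)*5723 = (18506 - 4438)*5723 = 14068*5723 = 80511164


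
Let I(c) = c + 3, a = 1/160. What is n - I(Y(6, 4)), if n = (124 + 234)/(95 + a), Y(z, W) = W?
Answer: -49127/15201 ≈ -3.2318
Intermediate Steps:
a = 1/160 ≈ 0.0062500
I(c) = 3 + c
n = 57280/15201 (n = (124 + 234)/(95 + 1/160) = 358/(15201/160) = 358*(160/15201) = 57280/15201 ≈ 3.7682)
n - I(Y(6, 4)) = 57280/15201 - (3 + 4) = 57280/15201 - 1*7 = 57280/15201 - 7 = -49127/15201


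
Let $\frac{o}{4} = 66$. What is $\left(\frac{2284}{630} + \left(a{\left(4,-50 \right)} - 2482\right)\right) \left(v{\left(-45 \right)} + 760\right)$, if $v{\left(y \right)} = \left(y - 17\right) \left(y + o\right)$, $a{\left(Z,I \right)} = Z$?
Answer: $\frac{9990708104}{315} \approx 3.1717 \cdot 10^{7}$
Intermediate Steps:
$o = 264$ ($o = 4 \cdot 66 = 264$)
$v{\left(y \right)} = \left(-17 + y\right) \left(264 + y\right)$ ($v{\left(y \right)} = \left(y - 17\right) \left(y + 264\right) = \left(-17 + y\right) \left(264 + y\right)$)
$\left(\frac{2284}{630} + \left(a{\left(4,-50 \right)} - 2482\right)\right) \left(v{\left(-45 \right)} + 760\right) = \left(\frac{2284}{630} + \left(4 - 2482\right)\right) \left(\left(-4488 + \left(-45\right)^{2} + 247 \left(-45\right)\right) + 760\right) = \left(2284 \cdot \frac{1}{630} + \left(4 - 2482\right)\right) \left(\left(-4488 + 2025 - 11115\right) + 760\right) = \left(\frac{1142}{315} - 2478\right) \left(-13578 + 760\right) = \left(- \frac{779428}{315}\right) \left(-12818\right) = \frac{9990708104}{315}$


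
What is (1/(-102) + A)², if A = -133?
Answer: 184063489/10404 ≈ 17692.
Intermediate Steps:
(1/(-102) + A)² = (1/(-102) - 133)² = (-1/102 - 133)² = (-13567/102)² = 184063489/10404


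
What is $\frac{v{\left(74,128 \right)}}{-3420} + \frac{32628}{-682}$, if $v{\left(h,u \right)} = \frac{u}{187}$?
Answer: $- \frac{237124982}{4956435} \approx -47.842$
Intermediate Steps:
$v{\left(h,u \right)} = \frac{u}{187}$ ($v{\left(h,u \right)} = u \frac{1}{187} = \frac{u}{187}$)
$\frac{v{\left(74,128 \right)}}{-3420} + \frac{32628}{-682} = \frac{\frac{1}{187} \cdot 128}{-3420} + \frac{32628}{-682} = \frac{128}{187} \left(- \frac{1}{3420}\right) + 32628 \left(- \frac{1}{682}\right) = - \frac{32}{159885} - \frac{16314}{341} = - \frac{237124982}{4956435}$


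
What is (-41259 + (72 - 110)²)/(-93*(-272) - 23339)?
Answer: -39815/1957 ≈ -20.345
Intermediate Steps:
(-41259 + (72 - 110)²)/(-93*(-272) - 23339) = (-41259 + (-38)²)/(25296 - 23339) = (-41259 + 1444)/1957 = -39815*1/1957 = -39815/1957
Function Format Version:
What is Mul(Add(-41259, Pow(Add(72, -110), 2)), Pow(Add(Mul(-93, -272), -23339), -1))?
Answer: Rational(-39815, 1957) ≈ -20.345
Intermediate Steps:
Mul(Add(-41259, Pow(Add(72, -110), 2)), Pow(Add(Mul(-93, -272), -23339), -1)) = Mul(Add(-41259, Pow(-38, 2)), Pow(Add(25296, -23339), -1)) = Mul(Add(-41259, 1444), Pow(1957, -1)) = Mul(-39815, Rational(1, 1957)) = Rational(-39815, 1957)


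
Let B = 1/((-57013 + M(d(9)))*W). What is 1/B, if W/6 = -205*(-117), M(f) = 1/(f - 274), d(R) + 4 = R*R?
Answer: -1616334087420/197 ≈ -8.2047e+9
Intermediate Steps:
d(R) = -4 + R² (d(R) = -4 + R*R = -4 + R²)
M(f) = 1/(-274 + f)
W = 143910 (W = 6*(-205*(-117)) = 6*23985 = 143910)
B = -197/1616334087420 (B = 1/(-57013 + 1/(-274 + (-4 + 9²))*143910) = (1/143910)/(-57013 + 1/(-274 + (-4 + 81))) = (1/143910)/(-57013 + 1/(-274 + 77)) = (1/143910)/(-57013 + 1/(-197)) = (1/143910)/(-57013 - 1/197) = (1/143910)/(-11231562/197) = -197/11231562*1/143910 = -197/1616334087420 ≈ -1.2188e-10)
1/B = 1/(-197/1616334087420) = -1616334087420/197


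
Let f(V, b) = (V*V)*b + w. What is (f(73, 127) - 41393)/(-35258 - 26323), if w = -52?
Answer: -635338/61581 ≈ -10.317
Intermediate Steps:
f(V, b) = -52 + b*V² (f(V, b) = (V*V)*b - 52 = V²*b - 52 = b*V² - 52 = -52 + b*V²)
(f(73, 127) - 41393)/(-35258 - 26323) = ((-52 + 127*73²) - 41393)/(-35258 - 26323) = ((-52 + 127*5329) - 41393)/(-61581) = ((-52 + 676783) - 41393)*(-1/61581) = (676731 - 41393)*(-1/61581) = 635338*(-1/61581) = -635338/61581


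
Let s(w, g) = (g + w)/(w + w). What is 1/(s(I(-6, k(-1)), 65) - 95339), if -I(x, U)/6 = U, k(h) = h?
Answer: -12/1143997 ≈ -1.0490e-5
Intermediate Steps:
I(x, U) = -6*U
s(w, g) = (g + w)/(2*w) (s(w, g) = (g + w)/((2*w)) = (g + w)*(1/(2*w)) = (g + w)/(2*w))
1/(s(I(-6, k(-1)), 65) - 95339) = 1/((65 - 6*(-1))/(2*((-6*(-1)))) - 95339) = 1/((1/2)*(65 + 6)/6 - 95339) = 1/((1/2)*(1/6)*71 - 95339) = 1/(71/12 - 95339) = 1/(-1143997/12) = -12/1143997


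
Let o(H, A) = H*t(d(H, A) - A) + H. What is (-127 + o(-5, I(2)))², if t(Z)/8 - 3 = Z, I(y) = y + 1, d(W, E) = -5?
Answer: 4624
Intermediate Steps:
I(y) = 1 + y
t(Z) = 24 + 8*Z
o(H, A) = H + H*(-16 - 8*A) (o(H, A) = H*(24 + 8*(-5 - A)) + H = H*(24 + (-40 - 8*A)) + H = H*(-16 - 8*A) + H = H + H*(-16 - 8*A))
(-127 + o(-5, I(2)))² = (-127 - 1*(-5)*(15 + 8*(1 + 2)))² = (-127 - 1*(-5)*(15 + 8*3))² = (-127 - 1*(-5)*(15 + 24))² = (-127 - 1*(-5)*39)² = (-127 + 195)² = 68² = 4624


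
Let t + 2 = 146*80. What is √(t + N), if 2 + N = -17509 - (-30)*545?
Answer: √10517 ≈ 102.55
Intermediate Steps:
N = -1161 (N = -2 + (-17509 - (-30)*545) = -2 + (-17509 - 1*(-16350)) = -2 + (-17509 + 16350) = -2 - 1159 = -1161)
t = 11678 (t = -2 + 146*80 = -2 + 11680 = 11678)
√(t + N) = √(11678 - 1161) = √10517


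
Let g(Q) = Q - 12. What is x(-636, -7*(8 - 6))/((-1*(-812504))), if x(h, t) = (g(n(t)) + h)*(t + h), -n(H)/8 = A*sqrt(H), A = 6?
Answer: 52650/101563 + 3900*I*sqrt(14)/101563 ≈ 0.5184 + 0.14368*I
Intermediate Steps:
n(H) = -48*sqrt(H)
g(Q) = -12 + Q
x(h, t) = (h + t)*(-12 + h - 48*sqrt(t)) (x(h, t) = ((-12 - 48*sqrt(t)) + h)*(t + h) = (-12 + h - 48*sqrt(t))*(h + t) = (h + t)*(-12 + h - 48*sqrt(t)))
x(-636, -7*(8 - 6))/((-1*(-812504))) = ((-636)**2 - 48*(-7*I*sqrt(7)*(8 - 6)**(3/2)) - 12*(-636) - (-84)*(8 - 6) - (-4452)*(8 - 6) - 48*(-636)*sqrt(-7*(8 - 6)))/((-1*(-812504))) = (404496 - 48*(-14*I*sqrt(14)) + 7632 - (-84)*2 - (-4452)*2 - 48*(-636)*sqrt(-7*2))/812504 = (404496 - (-672)*I*sqrt(14) + 7632 - 12*(-14) - 636*(-14) - 48*(-636)*sqrt(-14))*(1/812504) = (404496 - (-672)*I*sqrt(14) + 7632 + 168 + 8904 - 48*(-636)*I*sqrt(14))*(1/812504) = (404496 + 672*I*sqrt(14) + 7632 + 168 + 8904 + 30528*I*sqrt(14))*(1/812504) = (421200 + 31200*I*sqrt(14))*(1/812504) = 52650/101563 + 3900*I*sqrt(14)/101563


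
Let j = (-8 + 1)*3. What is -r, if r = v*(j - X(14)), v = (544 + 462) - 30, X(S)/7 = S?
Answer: 116144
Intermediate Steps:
X(S) = 7*S
j = -21 (j = -7*3 = -21)
v = 976 (v = 1006 - 30 = 976)
r = -116144 (r = 976*(-21 - 7*14) = 976*(-21 - 1*98) = 976*(-21 - 98) = 976*(-119) = -116144)
-r = -1*(-116144) = 116144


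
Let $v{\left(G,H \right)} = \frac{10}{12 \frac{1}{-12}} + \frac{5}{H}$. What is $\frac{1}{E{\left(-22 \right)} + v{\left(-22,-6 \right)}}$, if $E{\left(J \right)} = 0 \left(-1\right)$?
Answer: $- \frac{6}{65} \approx -0.092308$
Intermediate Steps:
$E{\left(J \right)} = 0$
$v{\left(G,H \right)} = -10 + \frac{5}{H}$ ($v{\left(G,H \right)} = \frac{10}{12 \left(- \frac{1}{12}\right)} + \frac{5}{H} = \frac{10}{-1} + \frac{5}{H} = 10 \left(-1\right) + \frac{5}{H} = -10 + \frac{5}{H}$)
$\frac{1}{E{\left(-22 \right)} + v{\left(-22,-6 \right)}} = \frac{1}{0 - \left(10 - \frac{5}{-6}\right)} = \frac{1}{0 + \left(-10 + 5 \left(- \frac{1}{6}\right)\right)} = \frac{1}{0 - \frac{65}{6}} = \frac{1}{- \frac{65}{6}} = - \frac{6}{65}$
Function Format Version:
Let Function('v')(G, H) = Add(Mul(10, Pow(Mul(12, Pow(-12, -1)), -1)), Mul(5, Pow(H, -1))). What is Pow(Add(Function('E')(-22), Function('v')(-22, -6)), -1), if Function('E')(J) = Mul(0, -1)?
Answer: Rational(-6, 65) ≈ -0.092308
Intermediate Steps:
Function('E')(J) = 0
Function('v')(G, H) = Add(-10, Mul(5, Pow(H, -1))) (Function('v')(G, H) = Add(Mul(10, Pow(Mul(12, Rational(-1, 12)), -1)), Mul(5, Pow(H, -1))) = Add(Mul(10, Pow(-1, -1)), Mul(5, Pow(H, -1))) = Add(Mul(10, -1), Mul(5, Pow(H, -1))) = Add(-10, Mul(5, Pow(H, -1))))
Pow(Add(Function('E')(-22), Function('v')(-22, -6)), -1) = Pow(Add(0, Add(-10, Mul(5, Pow(-6, -1)))), -1) = Pow(Add(0, Add(-10, Mul(5, Rational(-1, 6)))), -1) = Pow(Add(0, Add(-10, Rational(-5, 6))), -1) = Pow(Add(0, Rational(-65, 6)), -1) = Pow(Rational(-65, 6), -1) = Rational(-6, 65)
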